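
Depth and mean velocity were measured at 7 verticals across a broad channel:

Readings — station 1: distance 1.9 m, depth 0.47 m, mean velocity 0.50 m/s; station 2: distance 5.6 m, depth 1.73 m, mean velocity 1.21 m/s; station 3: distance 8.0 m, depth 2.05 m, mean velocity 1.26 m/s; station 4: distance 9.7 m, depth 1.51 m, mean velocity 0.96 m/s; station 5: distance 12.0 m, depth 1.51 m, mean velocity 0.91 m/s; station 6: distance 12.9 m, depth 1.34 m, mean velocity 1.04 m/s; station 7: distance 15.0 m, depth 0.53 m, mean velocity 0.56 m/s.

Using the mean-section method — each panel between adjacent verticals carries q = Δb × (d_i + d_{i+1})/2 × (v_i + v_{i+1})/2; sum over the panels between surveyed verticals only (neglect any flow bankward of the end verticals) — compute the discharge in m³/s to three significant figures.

Panel 1-2: Δb = 3.7 m, d̄ = (0.47+1.73)/2 = 1.1, v̄ = (0.50+1.21)/2 = 0.855 → q = 3.7×1.1×0.855 = 3.480 m³/s
Panel 2-3: Δb = 2.4 m, d̄ = (1.73+2.05)/2 = 1.89, v̄ = (1.21+1.26)/2 = 1.235 → q = 2.4×1.89×1.235 = 5.602 m³/s
Panel 3-4: Δb = 1.7 m, d̄ = (2.05+1.51)/2 = 1.78, v̄ = (1.26+0.96)/2 = 1.11 → q = 1.7×1.78×1.11 = 3.359 m³/s
Panel 4-5: Δb = 2.3 m, d̄ = (1.51+1.51)/2 = 1.51, v̄ = (0.96+0.91)/2 = 0.935 → q = 2.3×1.51×0.935 = 3.247 m³/s
Panel 5-6: Δb = 0.9 m, d̄ = (1.51+1.34)/2 = 1.425, v̄ = (0.91+1.04)/2 = 0.975 → q = 0.9×1.425×0.975 = 1.250 m³/s
Panel 6-7: Δb = 2.1 m, d̄ = (1.34+0.53)/2 = 0.935, v̄ = (1.04+0.56)/2 = 0.8 → q = 2.1×0.935×0.8 = 1.571 m³/s
Q = Σ q = 18.51 m³/s

18.5 m³/s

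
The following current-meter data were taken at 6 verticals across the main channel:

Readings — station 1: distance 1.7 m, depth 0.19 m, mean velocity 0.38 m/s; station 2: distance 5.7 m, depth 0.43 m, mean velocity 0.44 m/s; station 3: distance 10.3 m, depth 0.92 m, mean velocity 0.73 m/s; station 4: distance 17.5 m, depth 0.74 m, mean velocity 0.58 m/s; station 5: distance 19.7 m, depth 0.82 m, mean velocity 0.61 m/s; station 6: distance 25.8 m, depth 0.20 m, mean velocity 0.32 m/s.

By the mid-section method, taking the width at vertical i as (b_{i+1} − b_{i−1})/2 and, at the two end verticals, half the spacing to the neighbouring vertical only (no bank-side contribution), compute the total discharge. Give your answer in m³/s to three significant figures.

w_1 = (5.7 − 1.7)/2 = 2 m; q_1 = 0.38 × 0.19 × 2 = 0.1444 m³/s
w_2 = (10.3 − 1.7)/2 = 4.3 m; q_2 = 0.44 × 0.43 × 4.3 = 0.8136 m³/s
w_3 = (17.5 − 5.7)/2 = 5.9 m; q_3 = 0.73 × 0.92 × 5.9 = 3.962 m³/s
w_4 = (19.7 − 10.3)/2 = 4.7 m; q_4 = 0.58 × 0.74 × 4.7 = 2.017 m³/s
w_5 = (25.8 − 17.5)/2 = 4.15 m; q_5 = 0.61 × 0.82 × 4.15 = 2.076 m³/s
w_6 = (25.8 − 19.7)/2 = 3.05 m; q_6 = 0.32 × 0.20 × 3.05 = 0.1952 m³/s
Q = Σ qᵢ = 9.209 m³/s

9.21 m³/s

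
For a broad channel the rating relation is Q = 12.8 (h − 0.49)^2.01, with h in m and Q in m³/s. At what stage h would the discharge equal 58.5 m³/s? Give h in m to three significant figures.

2.62 m

h − h₀ = (Q/C)^(1/b) = (58.5/12.8)^(1/2.01) = 2.130 m
h = 0.49 + 2.130 = 2.620 m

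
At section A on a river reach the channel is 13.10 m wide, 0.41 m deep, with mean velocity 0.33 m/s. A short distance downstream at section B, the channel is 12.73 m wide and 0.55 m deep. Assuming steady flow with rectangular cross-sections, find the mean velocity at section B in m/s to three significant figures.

Q = A₁V₁ = (13.10×0.41) × 0.33 = 1.772 m³/s
A₂ = 12.73 × 0.55 = 7.002 m²
V₂ = Q/A₂ = 1.772/7.002 = 0.2532 m/s

0.253 m/s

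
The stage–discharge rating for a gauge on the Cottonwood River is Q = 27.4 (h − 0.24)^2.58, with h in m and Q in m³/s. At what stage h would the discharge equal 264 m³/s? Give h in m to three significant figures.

2.65 m

h − h₀ = (Q/C)^(1/b) = (264/27.4)^(1/2.58) = 2.406 m
h = 0.24 + 2.406 = 2.646 m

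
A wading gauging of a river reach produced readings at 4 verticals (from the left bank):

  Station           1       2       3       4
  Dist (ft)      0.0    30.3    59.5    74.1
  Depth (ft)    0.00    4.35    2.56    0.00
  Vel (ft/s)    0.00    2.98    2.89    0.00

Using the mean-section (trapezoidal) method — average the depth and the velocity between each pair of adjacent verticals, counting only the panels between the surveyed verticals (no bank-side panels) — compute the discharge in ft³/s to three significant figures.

421 ft³/s

Panel 1-2: Δb = 30.3 ft, d̄ = (0.00+4.35)/2 = 2.175, v̄ = (0.00+2.98)/2 = 1.49 → q = 30.3×2.175×1.49 = 98.19 ft³/s
Panel 2-3: Δb = 29.2 ft, d̄ = (4.35+2.56)/2 = 3.455, v̄ = (2.98+2.89)/2 = 2.935 → q = 29.2×3.455×2.935 = 296.1 ft³/s
Panel 3-4: Δb = 14.6 ft, d̄ = (2.56+0.00)/2 = 1.28, v̄ = (2.89+0.00)/2 = 1.445 → q = 14.6×1.28×1.445 = 27.00 ft³/s
Q = Σ q = 421.3 ft³/s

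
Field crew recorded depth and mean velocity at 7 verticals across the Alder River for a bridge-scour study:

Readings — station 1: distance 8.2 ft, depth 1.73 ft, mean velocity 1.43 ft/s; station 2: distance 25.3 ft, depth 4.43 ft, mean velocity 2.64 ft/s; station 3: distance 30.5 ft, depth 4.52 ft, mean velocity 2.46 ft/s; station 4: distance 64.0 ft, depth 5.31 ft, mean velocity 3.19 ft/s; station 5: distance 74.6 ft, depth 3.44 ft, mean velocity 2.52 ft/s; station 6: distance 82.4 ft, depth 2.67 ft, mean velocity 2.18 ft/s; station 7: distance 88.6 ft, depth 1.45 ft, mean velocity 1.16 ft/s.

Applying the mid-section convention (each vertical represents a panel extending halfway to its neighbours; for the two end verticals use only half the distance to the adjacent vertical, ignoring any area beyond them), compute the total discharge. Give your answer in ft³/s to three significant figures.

866 ft³/s

w_1 = (25.3 − 8.2)/2 = 8.55 ft; q_1 = 1.43 × 1.73 × 8.55 = 21.15 ft³/s
w_2 = (30.5 − 8.2)/2 = 11.15 ft; q_2 = 2.64 × 4.43 × 11.15 = 130.4 ft³/s
w_3 = (64.0 − 25.3)/2 = 19.35 ft; q_3 = 2.46 × 4.52 × 19.35 = 215.2 ft³/s
w_4 = (74.6 − 30.5)/2 = 22.05 ft; q_4 = 3.19 × 5.31 × 22.05 = 373.5 ft³/s
w_5 = (82.4 − 64.0)/2 = 9.2 ft; q_5 = 2.52 × 3.44 × 9.2 = 79.75 ft³/s
w_6 = (88.6 − 74.6)/2 = 7 ft; q_6 = 2.18 × 2.67 × 7 = 40.74 ft³/s
w_7 = (88.6 − 82.4)/2 = 3.1 ft; q_7 = 1.16 × 1.45 × 3.1 = 5.214 ft³/s
Q = Σ qᵢ = 865.9 ft³/s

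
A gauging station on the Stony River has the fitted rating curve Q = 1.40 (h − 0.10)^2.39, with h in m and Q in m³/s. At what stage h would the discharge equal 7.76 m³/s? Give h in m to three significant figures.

2.15 m

h − h₀ = (Q/C)^(1/b) = (7.76/1.40)^(1/2.39) = 2.047 m
h = 0.10 + 2.047 = 2.147 m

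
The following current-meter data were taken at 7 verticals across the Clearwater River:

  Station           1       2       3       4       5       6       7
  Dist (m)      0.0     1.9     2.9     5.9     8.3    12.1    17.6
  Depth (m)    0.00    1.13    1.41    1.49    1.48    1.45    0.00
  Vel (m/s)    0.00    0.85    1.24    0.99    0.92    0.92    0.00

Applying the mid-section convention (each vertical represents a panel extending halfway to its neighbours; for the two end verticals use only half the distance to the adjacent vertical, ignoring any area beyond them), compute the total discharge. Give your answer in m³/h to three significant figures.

w_2 = (2.9 − 0.0)/2 = 1.45 m; q_2 = 0.85 × 1.13 × 1.45 = 1.393 m³/s
w_3 = (5.9 − 1.9)/2 = 2 m; q_3 = 1.24 × 1.41 × 2 = 3.497 m³/s
w_4 = (8.3 − 2.9)/2 = 2.7 m; q_4 = 0.99 × 1.49 × 2.7 = 3.983 m³/s
w_5 = (12.1 − 5.9)/2 = 3.1 m; q_5 = 0.92 × 1.48 × 3.1 = 4.221 m³/s
w_6 = (17.6 − 8.3)/2 = 4.65 m; q_6 = 0.92 × 1.45 × 4.65 = 6.203 m³/s
Stations 1, 7 contribute zero (depth or velocity is 0).
Q = Σ qᵢ = 19.30 m³/s
= 19.30 × 3600 = 69470 m³/h

69500 m³/h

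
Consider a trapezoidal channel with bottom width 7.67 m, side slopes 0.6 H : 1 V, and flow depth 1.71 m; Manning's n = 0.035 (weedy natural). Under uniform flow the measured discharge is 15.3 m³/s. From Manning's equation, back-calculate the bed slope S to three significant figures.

A = (b + z·y)·y = (7.67 + 0.6×1.71)×1.71 = 14.87 m²
P = b + 2y√(1+z²) = 7.67 + 2×1.71×√(1+0.6²) = 11.66 m
R = A/P = 14.87/11.66 = 1.275 m
S = (Q·n / (1·A·R^(2/3)))² = (15.3×0.035 / (1×14.87×1.176))² = 0.0009375

0.000938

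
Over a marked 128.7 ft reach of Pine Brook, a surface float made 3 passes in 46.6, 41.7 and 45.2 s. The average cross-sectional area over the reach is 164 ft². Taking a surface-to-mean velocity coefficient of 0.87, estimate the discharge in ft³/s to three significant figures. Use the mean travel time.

t̄ = (46.6 + 41.7 + 45.2) / 3 = 44.5 s
v_surface = L / t̄ = 128.7 / 44.5 = 2.892 ft/s
v_mean = 0.87 × 2.892 = 2.516 ft/s
Q = A × v_mean = 164 × 2.516 = 412.6 ft³/s

413 ft³/s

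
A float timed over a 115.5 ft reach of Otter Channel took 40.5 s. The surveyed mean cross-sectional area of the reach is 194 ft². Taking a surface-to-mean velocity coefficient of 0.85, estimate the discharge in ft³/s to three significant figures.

470 ft³/s

v_surface = L / t̄ = 115.5 / 40.5 = 2.852 ft/s
v_mean = 0.85 × 2.852 = 2.424 ft/s
Q = A × v_mean = 194 × 2.424 = 470.3 ft³/s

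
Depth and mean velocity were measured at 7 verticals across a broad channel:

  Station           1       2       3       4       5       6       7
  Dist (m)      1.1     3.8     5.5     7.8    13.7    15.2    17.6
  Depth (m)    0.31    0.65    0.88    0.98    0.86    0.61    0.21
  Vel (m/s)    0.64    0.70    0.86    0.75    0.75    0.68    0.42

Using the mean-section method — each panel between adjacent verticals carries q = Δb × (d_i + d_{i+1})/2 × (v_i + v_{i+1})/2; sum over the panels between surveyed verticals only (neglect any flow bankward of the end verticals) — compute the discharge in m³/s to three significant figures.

9.01 m³/s

Panel 1-2: Δb = 2.7 m, d̄ = (0.31+0.65)/2 = 0.48, v̄ = (0.64+0.70)/2 = 0.67 → q = 2.7×0.48×0.67 = 0.8683 m³/s
Panel 2-3: Δb = 1.7 m, d̄ = (0.65+0.88)/2 = 0.765, v̄ = (0.70+0.86)/2 = 0.78 → q = 1.7×0.765×0.78 = 1.014 m³/s
Panel 3-4: Δb = 2.3 m, d̄ = (0.88+0.98)/2 = 0.93, v̄ = (0.86+0.75)/2 = 0.805 → q = 2.3×0.93×0.805 = 1.722 m³/s
Panel 4-5: Δb = 5.9 m, d̄ = (0.98+0.86)/2 = 0.92, v̄ = (0.75+0.75)/2 = 0.75 → q = 5.9×0.92×0.75 = 4.071 m³/s
Panel 5-6: Δb = 1.5 m, d̄ = (0.86+0.61)/2 = 0.735, v̄ = (0.75+0.68)/2 = 0.715 → q = 1.5×0.735×0.715 = 0.7883 m³/s
Panel 6-7: Δb = 2.4 m, d̄ = (0.61+0.21)/2 = 0.41, v̄ = (0.68+0.42)/2 = 0.55 → q = 2.4×0.41×0.55 = 0.5412 m³/s
Q = Σ q = 9.005 m³/s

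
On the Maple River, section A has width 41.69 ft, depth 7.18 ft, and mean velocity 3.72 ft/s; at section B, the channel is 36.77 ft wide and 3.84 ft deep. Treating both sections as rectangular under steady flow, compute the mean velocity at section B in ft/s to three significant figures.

Q = A₁V₁ = (41.69×7.18) × 3.72 = 1114 ft³/s
A₂ = 36.77 × 3.84 = 141.2 ft²
V₂ = Q/A₂ = 1114/141.2 = 7.886 ft/s

7.89 ft/s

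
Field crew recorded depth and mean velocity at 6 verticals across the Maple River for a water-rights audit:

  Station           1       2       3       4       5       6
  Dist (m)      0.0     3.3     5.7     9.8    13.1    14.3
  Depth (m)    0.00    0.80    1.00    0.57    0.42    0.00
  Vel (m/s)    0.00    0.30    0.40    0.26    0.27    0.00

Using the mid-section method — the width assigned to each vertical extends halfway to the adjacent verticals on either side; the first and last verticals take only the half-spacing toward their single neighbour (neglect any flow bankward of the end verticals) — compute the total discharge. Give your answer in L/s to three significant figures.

w_2 = (5.7 − 0.0)/2 = 2.85 m; q_2 = 0.30 × 0.80 × 2.85 = 0.6840 m³/s
w_3 = (9.8 − 3.3)/2 = 3.25 m; q_3 = 0.40 × 1.00 × 3.25 = 1.300 m³/s
w_4 = (13.1 − 5.7)/2 = 3.7 m; q_4 = 0.26 × 0.57 × 3.7 = 0.5483 m³/s
w_5 = (14.3 − 9.8)/2 = 2.25 m; q_5 = 0.27 × 0.42 × 2.25 = 0.2552 m³/s
Stations 1, 6 contribute zero (depth or velocity is 0).
Q = Σ qᵢ = 2.787 m³/s
= 2.787 × 1000 = 2787 L/s

2790 L/s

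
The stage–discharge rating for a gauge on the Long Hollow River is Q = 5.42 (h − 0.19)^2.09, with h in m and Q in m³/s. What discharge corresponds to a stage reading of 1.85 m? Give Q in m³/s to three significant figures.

Q = 5.42 × (1.85 − 0.19)^2.09 = 5.42 × 1.66^2.09 = 15.63 m³/s

15.6 m³/s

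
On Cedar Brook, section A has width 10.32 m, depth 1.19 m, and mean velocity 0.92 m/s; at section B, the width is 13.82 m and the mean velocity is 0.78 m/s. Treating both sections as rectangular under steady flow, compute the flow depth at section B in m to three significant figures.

1.05 m

Q = A₁V₁ = (10.32×1.19) × 0.92 = 11.30 m³/s
d₂ = Q/(b₂ V₂) = 11.30/(13.82×0.78) = 1.048 m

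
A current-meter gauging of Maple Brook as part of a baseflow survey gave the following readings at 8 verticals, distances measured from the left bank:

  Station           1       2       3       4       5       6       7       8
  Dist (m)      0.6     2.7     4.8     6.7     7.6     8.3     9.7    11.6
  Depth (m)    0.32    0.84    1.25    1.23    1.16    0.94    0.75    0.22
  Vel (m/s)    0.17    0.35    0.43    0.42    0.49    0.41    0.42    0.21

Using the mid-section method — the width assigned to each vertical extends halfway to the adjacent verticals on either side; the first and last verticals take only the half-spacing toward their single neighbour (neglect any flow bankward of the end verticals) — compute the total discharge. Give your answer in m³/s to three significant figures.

w_1 = (2.7 − 0.6)/2 = 1.05 m; q_1 = 0.17 × 0.32 × 1.05 = 0.05712 m³/s
w_2 = (4.8 − 0.6)/2 = 2.1 m; q_2 = 0.35 × 0.84 × 2.1 = 0.6174 m³/s
w_3 = (6.7 − 2.7)/2 = 2 m; q_3 = 0.43 × 1.25 × 2 = 1.075 m³/s
w_4 = (7.6 − 4.8)/2 = 1.4 m; q_4 = 0.42 × 1.23 × 1.4 = 0.7232 m³/s
w_5 = (8.3 − 6.7)/2 = 0.8 m; q_5 = 0.49 × 1.16 × 0.8 = 0.4547 m³/s
w_6 = (9.7 − 7.6)/2 = 1.05 m; q_6 = 0.41 × 0.94 × 1.05 = 0.4047 m³/s
w_7 = (11.6 − 8.3)/2 = 1.65 m; q_7 = 0.42 × 0.75 × 1.65 = 0.5198 m³/s
w_8 = (11.6 − 9.7)/2 = 0.95 m; q_8 = 0.21 × 0.22 × 0.95 = 0.04389 m³/s
Q = Σ qᵢ = 3.896 m³/s

3.90 m³/s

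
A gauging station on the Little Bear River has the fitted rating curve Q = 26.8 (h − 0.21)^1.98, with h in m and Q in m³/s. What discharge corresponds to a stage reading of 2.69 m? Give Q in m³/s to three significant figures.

Q = 26.8 × (2.69 − 0.21)^1.98 = 26.8 × 2.48^1.98 = 161.9 m³/s

162 m³/s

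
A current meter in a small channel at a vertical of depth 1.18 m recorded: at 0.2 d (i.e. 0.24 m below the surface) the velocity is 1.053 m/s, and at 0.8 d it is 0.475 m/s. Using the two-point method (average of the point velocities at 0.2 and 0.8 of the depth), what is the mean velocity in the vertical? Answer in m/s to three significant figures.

0.764 m/s

v̄ = (1.053 + 0.475) / 2 = 0.7640 m/s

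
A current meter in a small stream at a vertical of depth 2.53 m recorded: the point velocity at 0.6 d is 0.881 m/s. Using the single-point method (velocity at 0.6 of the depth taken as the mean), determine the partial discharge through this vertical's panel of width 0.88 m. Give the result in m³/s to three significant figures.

v̄ = v₀.₆ = 0.881 m/s
q = v̄ × d × w = 0.8810 × 2.53 × 0.88 = 1.961 m³/s

1.96 m³/s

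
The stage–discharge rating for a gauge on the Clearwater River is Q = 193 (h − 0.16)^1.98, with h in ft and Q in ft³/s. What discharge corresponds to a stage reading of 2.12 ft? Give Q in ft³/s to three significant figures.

Q = 193 × (2.12 − 0.16)^1.98 = 193 × 1.96^1.98 = 731.5 ft³/s

732 ft³/s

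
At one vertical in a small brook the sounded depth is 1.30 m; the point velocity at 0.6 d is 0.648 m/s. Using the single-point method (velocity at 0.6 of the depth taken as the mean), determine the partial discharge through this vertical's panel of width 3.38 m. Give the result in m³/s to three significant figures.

v̄ = v₀.₆ = 0.648 m/s
q = v̄ × d × w = 0.6480 × 1.30 × 3.38 = 2.847 m³/s

2.85 m³/s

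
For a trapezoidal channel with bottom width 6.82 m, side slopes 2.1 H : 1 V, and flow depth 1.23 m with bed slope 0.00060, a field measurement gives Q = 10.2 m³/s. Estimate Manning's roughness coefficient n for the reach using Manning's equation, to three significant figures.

A = (b + z·y)·y = (6.82 + 2.1×1.23)×1.23 = 11.57 m²
P = b + 2y√(1+z²) = 6.82 + 2×1.23×√(1+2.1²) = 12.54 m
R = A/P = 11.57/12.54 = 0.9222 m
n = (1/Q)·A·R^(2/3)·S^(1/2) = (1/10.2) × 11.57 × 0.9474 × 0.02449 = 0.02631

0.0263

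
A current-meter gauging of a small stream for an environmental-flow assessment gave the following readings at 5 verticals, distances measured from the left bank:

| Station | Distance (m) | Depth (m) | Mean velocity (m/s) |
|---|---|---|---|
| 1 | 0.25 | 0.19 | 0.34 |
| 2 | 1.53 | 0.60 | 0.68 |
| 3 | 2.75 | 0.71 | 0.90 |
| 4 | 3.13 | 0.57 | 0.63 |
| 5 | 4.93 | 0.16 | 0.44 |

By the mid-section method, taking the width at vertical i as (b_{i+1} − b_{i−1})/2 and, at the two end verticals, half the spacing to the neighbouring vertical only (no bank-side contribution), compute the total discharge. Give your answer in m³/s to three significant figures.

w_1 = (1.53 − 0.25)/2 = 0.64 m; q_1 = 0.34 × 0.19 × 0.64 = 0.04134 m³/s
w_2 = (2.75 − 0.25)/2 = 1.25 m; q_2 = 0.68 × 0.60 × 1.25 = 0.5100 m³/s
w_3 = (3.13 − 1.53)/2 = 0.8 m; q_3 = 0.90 × 0.71 × 0.8 = 0.5112 m³/s
w_4 = (4.93 − 2.75)/2 = 1.09 m; q_4 = 0.63 × 0.57 × 1.09 = 0.3914 m³/s
w_5 = (4.93 − 3.13)/2 = 0.9 m; q_5 = 0.44 × 0.16 × 0.9 = 0.06336 m³/s
Q = Σ qᵢ = 1.517 m³/s

1.52 m³/s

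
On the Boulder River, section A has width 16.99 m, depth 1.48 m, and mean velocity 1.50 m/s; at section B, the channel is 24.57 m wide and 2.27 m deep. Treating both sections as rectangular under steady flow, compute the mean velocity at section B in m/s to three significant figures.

Q = A₁V₁ = (16.99×1.48) × 1.50 = 37.72 m³/s
A₂ = 24.57 × 2.27 = 55.77 m²
V₂ = Q/A₂ = 37.72/55.77 = 0.6763 m/s

0.676 m/s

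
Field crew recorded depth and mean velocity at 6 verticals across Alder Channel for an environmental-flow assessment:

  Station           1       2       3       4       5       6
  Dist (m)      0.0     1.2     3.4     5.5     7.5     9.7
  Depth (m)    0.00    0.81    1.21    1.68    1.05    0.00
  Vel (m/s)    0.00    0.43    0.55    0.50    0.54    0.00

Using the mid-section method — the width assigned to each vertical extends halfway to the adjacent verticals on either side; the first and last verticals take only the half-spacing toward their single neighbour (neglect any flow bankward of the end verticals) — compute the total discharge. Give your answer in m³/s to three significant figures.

4.94 m³/s

w_2 = (3.4 − 0.0)/2 = 1.7 m; q_2 = 0.43 × 0.81 × 1.7 = 0.5921 m³/s
w_3 = (5.5 − 1.2)/2 = 2.15 m; q_3 = 0.55 × 1.21 × 2.15 = 1.431 m³/s
w_4 = (7.5 − 3.4)/2 = 2.05 m; q_4 = 0.50 × 1.68 × 2.05 = 1.722 m³/s
w_5 = (9.7 − 5.5)/2 = 2.1 m; q_5 = 0.54 × 1.05 × 2.1 = 1.191 m³/s
Stations 1, 6 contribute zero (depth or velocity is 0).
Q = Σ qᵢ = 4.936 m³/s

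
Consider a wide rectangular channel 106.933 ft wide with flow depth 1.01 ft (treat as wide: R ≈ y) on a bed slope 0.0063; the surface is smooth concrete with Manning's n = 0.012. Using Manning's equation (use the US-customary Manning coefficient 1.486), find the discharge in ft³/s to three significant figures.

1070 ft³/s

A = b·y = 106.933 × 1.01 = 108.0 ft²
Wide channel: R ≈ y = 1.01 ft
Q = (1.486/n)·A·R^(2/3)·S^(1/2) = (1.486/0.012) × 108.0 × 1.010^(2/3) × 0.0063^(1/2) = 1069 ft³/s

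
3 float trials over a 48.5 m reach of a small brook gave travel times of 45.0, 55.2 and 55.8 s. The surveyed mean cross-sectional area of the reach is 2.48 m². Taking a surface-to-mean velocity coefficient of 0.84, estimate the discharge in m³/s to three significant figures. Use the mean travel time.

t̄ = (45.0 + 55.2 + 55.8) / 3 = 52 s
v_surface = L / t̄ = 48.5 / 52 = 0.9327 m/s
v_mean = 0.84 × 0.9327 = 0.7835 m/s
Q = A × v_mean = 2.48 × 0.7835 = 1.943 m³/s

1.94 m³/s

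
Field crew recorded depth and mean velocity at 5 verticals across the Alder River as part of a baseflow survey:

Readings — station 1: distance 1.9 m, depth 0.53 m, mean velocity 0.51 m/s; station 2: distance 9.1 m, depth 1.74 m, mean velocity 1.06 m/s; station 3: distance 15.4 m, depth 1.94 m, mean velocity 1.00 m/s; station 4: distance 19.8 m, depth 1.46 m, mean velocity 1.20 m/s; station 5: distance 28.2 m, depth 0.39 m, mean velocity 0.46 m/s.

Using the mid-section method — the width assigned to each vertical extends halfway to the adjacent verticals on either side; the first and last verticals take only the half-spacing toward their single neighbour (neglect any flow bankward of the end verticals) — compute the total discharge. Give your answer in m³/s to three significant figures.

w_1 = (9.1 − 1.9)/2 = 3.6 m; q_1 = 0.51 × 0.53 × 3.6 = 0.9731 m³/s
w_2 = (15.4 − 1.9)/2 = 6.75 m; q_2 = 1.06 × 1.74 × 6.75 = 12.45 m³/s
w_3 = (19.8 − 9.1)/2 = 5.35 m; q_3 = 1.00 × 1.94 × 5.35 = 10.38 m³/s
w_4 = (28.2 − 15.4)/2 = 6.4 m; q_4 = 1.20 × 1.46 × 6.4 = 11.21 m³/s
w_5 = (28.2 − 19.8)/2 = 4.2 m; q_5 = 0.46 × 0.39 × 4.2 = 0.7535 m³/s
Q = Σ qᵢ = 35.77 m³/s

35.8 m³/s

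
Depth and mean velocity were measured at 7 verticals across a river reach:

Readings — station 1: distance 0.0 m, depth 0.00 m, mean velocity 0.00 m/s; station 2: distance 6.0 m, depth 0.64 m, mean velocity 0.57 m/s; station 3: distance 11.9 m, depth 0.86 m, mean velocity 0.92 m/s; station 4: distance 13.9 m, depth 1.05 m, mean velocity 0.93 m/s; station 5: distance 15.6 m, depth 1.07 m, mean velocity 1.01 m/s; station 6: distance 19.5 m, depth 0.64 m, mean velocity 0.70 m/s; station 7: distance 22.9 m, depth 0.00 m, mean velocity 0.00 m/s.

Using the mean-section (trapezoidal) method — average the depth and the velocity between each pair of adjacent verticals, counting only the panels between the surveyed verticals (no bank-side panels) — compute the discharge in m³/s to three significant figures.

10.6 m³/s

Panel 1-2: Δb = 6 m, d̄ = (0.00+0.64)/2 = 0.32, v̄ = (0.00+0.57)/2 = 0.285 → q = 6×0.32×0.285 = 0.5472 m³/s
Panel 2-3: Δb = 5.9 m, d̄ = (0.64+0.86)/2 = 0.75, v̄ = (0.57+0.92)/2 = 0.745 → q = 5.9×0.75×0.745 = 3.297 m³/s
Panel 3-4: Δb = 2 m, d̄ = (0.86+1.05)/2 = 0.955, v̄ = (0.92+0.93)/2 = 0.925 → q = 2×0.955×0.925 = 1.767 m³/s
Panel 4-5: Δb = 1.7 m, d̄ = (1.05+1.07)/2 = 1.06, v̄ = (0.93+1.01)/2 = 0.97 → q = 1.7×1.06×0.97 = 1.748 m³/s
Panel 5-6: Δb = 3.9 m, d̄ = (1.07+0.64)/2 = 0.855, v̄ = (1.01+0.70)/2 = 0.855 → q = 3.9×0.855×0.855 = 2.851 m³/s
Panel 6-7: Δb = 3.4 m, d̄ = (0.64+0.00)/2 = 0.32, v̄ = (0.70+0.00)/2 = 0.35 → q = 3.4×0.32×0.35 = 0.3808 m³/s
Q = Σ q = 10.59 m³/s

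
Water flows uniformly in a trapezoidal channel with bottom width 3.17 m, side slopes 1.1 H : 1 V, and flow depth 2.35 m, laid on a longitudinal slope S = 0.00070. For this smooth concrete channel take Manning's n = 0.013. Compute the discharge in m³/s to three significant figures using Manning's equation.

33.3 m³/s

A = (b + z·y)·y = (3.17 + 1.1×2.35)×2.35 = 13.52 m²
P = b + 2y√(1+z²) = 3.17 + 2×2.35×√(1+1.1²) = 10.16 m
R = A/P = 13.52/10.16 = 1.332 m
Q = (1/n)·A·R^(2/3)·S^(1/2) = (1/0.013) × 13.52 × 1.332^(2/3) × 0.00070^(1/2) = 33.31 m³/s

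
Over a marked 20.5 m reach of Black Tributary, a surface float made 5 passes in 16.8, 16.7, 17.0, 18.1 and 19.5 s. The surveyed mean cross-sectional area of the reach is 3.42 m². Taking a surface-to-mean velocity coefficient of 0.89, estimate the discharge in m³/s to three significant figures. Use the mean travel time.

3.54 m³/s

t̄ = (16.8 + 16.7 + 17.0 + 18.1 + 19.5) / 5 = 17.62 s
v_surface = L / t̄ = 20.5 / 17.62 = 1.163 m/s
v_mean = 0.89 × 1.163 = 1.035 m/s
Q = A × v_mean = 3.42 × 1.035 = 3.541 m³/s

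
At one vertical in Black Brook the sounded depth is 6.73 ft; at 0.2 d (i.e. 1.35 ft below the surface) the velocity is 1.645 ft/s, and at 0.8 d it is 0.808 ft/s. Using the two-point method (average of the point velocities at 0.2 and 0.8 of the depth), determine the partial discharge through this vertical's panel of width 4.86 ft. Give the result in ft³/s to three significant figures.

v̄ = (1.645 + 0.808) / 2 = 1.227 ft/s
q = v̄ × d × w = 1.227 × 6.73 × 4.86 = 40.12 ft³/s

40.1 ft³/s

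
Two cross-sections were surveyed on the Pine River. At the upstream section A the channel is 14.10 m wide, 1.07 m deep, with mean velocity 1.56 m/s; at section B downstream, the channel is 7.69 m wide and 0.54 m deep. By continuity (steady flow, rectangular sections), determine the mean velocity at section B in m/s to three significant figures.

5.67 m/s

Q = A₁V₁ = (14.10×1.07) × 1.56 = 23.54 m³/s
A₂ = 7.69 × 0.54 = 4.153 m²
V₂ = Q/A₂ = 23.54/4.153 = 5.668 m/s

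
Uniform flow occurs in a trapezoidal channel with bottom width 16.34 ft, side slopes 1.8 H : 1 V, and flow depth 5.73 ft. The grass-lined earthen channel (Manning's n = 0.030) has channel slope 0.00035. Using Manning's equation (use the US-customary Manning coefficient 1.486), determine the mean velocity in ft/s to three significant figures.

2.27 ft/s

A = (b + z·y)·y = (16.34 + 1.8×5.73)×5.73 = 152.7 ft²
P = b + 2y√(1+z²) = 16.34 + 2×5.73×√(1+1.8²) = 39.94 ft
R = A/P = 152.7/39.94 = 3.824 ft
Q = (1.486/n)·A·R^(2/3)·S^(1/2) = (1.486/0.030) × 152.7 × 3.824^(2/3) × 0.00035^(1/2) = 346.1 ft³/s
V = Q/A = 346.1/152.7 = 2.266 ft/s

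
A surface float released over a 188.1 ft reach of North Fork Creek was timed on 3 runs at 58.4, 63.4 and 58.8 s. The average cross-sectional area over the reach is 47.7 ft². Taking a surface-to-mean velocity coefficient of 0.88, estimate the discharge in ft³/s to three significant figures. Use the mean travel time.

t̄ = (58.4 + 63.4 + 58.8) / 3 = 60.2 s
v_surface = L / t̄ = 188.1 / 60.2 = 3.125 ft/s
v_mean = 0.88 × 3.125 = 2.750 ft/s
Q = A × v_mean = 47.7 × 2.750 = 131.2 ft³/s

131 ft³/s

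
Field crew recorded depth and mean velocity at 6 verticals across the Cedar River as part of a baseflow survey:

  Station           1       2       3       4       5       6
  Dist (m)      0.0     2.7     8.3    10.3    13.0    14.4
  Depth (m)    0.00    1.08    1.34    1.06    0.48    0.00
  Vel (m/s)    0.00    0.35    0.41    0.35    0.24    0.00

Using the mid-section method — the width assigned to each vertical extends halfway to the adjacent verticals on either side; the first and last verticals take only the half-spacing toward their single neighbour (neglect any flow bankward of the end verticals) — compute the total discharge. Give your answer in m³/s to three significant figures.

w_2 = (8.3 − 0.0)/2 = 4.15 m; q_2 = 0.35 × 1.08 × 4.15 = 1.569 m³/s
w_3 = (10.3 − 2.7)/2 = 3.8 m; q_3 = 0.41 × 1.34 × 3.8 = 2.088 m³/s
w_4 = (13.0 − 8.3)/2 = 2.35 m; q_4 = 0.35 × 1.06 × 2.35 = 0.8719 m³/s
w_5 = (14.4 − 10.3)/2 = 2.05 m; q_5 = 0.24 × 0.48 × 2.05 = 0.2362 m³/s
Stations 1, 6 contribute zero (depth or velocity is 0).
Q = Σ qᵢ = 4.764 m³/s

4.76 m³/s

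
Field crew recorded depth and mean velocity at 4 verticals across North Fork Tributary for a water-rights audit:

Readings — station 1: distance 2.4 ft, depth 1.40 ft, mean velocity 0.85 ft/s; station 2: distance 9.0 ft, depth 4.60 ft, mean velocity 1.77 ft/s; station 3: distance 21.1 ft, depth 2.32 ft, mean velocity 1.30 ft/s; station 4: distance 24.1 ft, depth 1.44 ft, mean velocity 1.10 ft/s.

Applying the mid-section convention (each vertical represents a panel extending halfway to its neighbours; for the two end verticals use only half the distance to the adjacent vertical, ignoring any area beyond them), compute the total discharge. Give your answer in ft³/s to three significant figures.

w_1 = (9.0 − 2.4)/2 = 3.3 ft; q_1 = 0.85 × 1.40 × 3.3 = 3.927 ft³/s
w_2 = (21.1 − 2.4)/2 = 9.35 ft; q_2 = 1.77 × 4.60 × 9.35 = 76.13 ft³/s
w_3 = (24.1 − 9.0)/2 = 7.55 ft; q_3 = 1.30 × 2.32 × 7.55 = 22.77 ft³/s
w_4 = (24.1 − 21.1)/2 = 1.5 ft; q_4 = 1.10 × 1.44 × 1.5 = 2.376 ft³/s
Q = Σ qᵢ = 105.2 ft³/s

105 ft³/s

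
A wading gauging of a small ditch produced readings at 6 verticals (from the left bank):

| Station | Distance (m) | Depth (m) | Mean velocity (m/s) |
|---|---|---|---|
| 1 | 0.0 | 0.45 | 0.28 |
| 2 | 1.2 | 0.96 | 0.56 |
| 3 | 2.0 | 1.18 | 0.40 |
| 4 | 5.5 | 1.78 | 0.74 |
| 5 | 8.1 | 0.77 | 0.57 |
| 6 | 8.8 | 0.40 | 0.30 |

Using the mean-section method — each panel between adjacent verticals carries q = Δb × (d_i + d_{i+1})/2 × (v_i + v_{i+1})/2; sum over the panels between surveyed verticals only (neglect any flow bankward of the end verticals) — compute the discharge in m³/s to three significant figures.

6.07 m³/s

Panel 1-2: Δb = 1.2 m, d̄ = (0.45+0.96)/2 = 0.705, v̄ = (0.28+0.56)/2 = 0.42 → q = 1.2×0.705×0.42 = 0.3553 m³/s
Panel 2-3: Δb = 0.8 m, d̄ = (0.96+1.18)/2 = 1.07, v̄ = (0.56+0.40)/2 = 0.48 → q = 0.8×1.07×0.48 = 0.4109 m³/s
Panel 3-4: Δb = 3.5 m, d̄ = (1.18+1.78)/2 = 1.48, v̄ = (0.40+0.74)/2 = 0.57 → q = 3.5×1.48×0.57 = 2.953 m³/s
Panel 4-5: Δb = 2.6 m, d̄ = (1.78+0.77)/2 = 1.275, v̄ = (0.74+0.57)/2 = 0.655 → q = 2.6×1.275×0.655 = 2.171 m³/s
Panel 5-6: Δb = 0.7 m, d̄ = (0.77+0.40)/2 = 0.585, v̄ = (0.57+0.30)/2 = 0.435 → q = 0.7×0.585×0.435 = 0.1781 m³/s
Q = Σ q = 6.068 m³/s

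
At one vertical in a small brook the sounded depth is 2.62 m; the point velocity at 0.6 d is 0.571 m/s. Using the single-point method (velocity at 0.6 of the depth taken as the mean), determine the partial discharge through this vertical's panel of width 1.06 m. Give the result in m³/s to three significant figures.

1.59 m³/s

v̄ = v₀.₆ = 0.571 m/s
q = v̄ × d × w = 0.5710 × 2.62 × 1.06 = 1.586 m³/s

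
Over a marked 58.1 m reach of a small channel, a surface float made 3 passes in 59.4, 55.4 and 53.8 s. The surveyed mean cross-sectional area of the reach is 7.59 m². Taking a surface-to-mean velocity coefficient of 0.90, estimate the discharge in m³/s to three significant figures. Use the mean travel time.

7.06 m³/s

t̄ = (59.4 + 55.4 + 53.8) / 3 = 56.2 s
v_surface = L / t̄ = 58.1 / 56.2 = 1.034 m/s
v_mean = 0.90 × 1.034 = 0.9304 m/s
Q = A × v_mean = 7.59 × 0.9304 = 7.062 m³/s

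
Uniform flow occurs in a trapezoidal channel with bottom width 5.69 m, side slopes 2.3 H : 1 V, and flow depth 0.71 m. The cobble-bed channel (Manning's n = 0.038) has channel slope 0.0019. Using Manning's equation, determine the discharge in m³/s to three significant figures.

4.06 m³/s

A = (b + z·y)·y = (5.69 + 2.3×0.71)×0.71 = 5.199 m²
P = b + 2y√(1+z²) = 5.69 + 2×0.71×√(1+2.3²) = 9.251 m
R = A/P = 5.199/9.251 = 0.5620 m
Q = (1/n)·A·R^(2/3)·S^(1/2) = (1/0.038) × 5.199 × 0.5620^(2/3) × 0.0019^(1/2) = 4.062 m³/s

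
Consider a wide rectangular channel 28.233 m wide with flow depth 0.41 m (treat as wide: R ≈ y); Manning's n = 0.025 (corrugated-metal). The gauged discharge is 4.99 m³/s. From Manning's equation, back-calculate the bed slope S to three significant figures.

A = b·y = 28.233 × 0.41 = 11.58 m²
Wide channel: R ≈ y = 0.41 m
S = (Q·n / (1·A·R^(2/3)))² = (4.99×0.025 / (1×11.58×0.5519))² = 0.0003813

0.000381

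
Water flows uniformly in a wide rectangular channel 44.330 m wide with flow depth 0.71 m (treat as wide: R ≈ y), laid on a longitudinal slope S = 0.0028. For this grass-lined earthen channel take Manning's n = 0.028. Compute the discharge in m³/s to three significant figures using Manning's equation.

A = b·y = 44.330 × 0.71 = 31.47 m²
Wide channel: R ≈ y = 0.71 m
Q = (1/n)·A·R^(2/3)·S^(1/2) = (1/0.028) × 31.47 × 0.7100^(2/3) × 0.0028^(1/2) = 47.34 m³/s

47.3 m³/s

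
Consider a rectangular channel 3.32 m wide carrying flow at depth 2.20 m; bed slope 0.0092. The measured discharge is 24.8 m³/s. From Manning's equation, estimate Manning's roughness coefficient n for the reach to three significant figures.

0.0272

A = b·y = 3.32 × 2.20 = 7.304 m²
P = b + 2y = 3.32 + 2×2.20 = 7.720 m
R = A/P = 7.304/7.720 = 0.9461 m
n = (1/Q)·A·R^(2/3)·S^(1/2) = (1/24.8) × 7.304 × 0.9637 × 0.09592 = 0.02722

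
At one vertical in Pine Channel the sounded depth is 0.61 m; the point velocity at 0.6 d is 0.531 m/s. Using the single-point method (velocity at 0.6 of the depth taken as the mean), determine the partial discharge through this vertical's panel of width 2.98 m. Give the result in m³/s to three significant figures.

0.965 m³/s

v̄ = v₀.₆ = 0.531 m/s
q = v̄ × d × w = 0.5310 × 0.61 × 2.98 = 0.9653 m³/s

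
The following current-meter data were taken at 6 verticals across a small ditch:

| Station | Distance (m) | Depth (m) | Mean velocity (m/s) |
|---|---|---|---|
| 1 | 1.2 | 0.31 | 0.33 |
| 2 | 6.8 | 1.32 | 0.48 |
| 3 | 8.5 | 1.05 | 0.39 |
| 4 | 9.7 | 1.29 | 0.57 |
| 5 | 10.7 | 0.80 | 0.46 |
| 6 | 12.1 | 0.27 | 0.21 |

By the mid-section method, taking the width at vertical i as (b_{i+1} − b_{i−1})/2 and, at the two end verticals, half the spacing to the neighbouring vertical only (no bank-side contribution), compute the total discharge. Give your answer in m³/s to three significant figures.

w_1 = (6.8 − 1.2)/2 = 2.8 m; q_1 = 0.33 × 0.31 × 2.8 = 0.2864 m³/s
w_2 = (8.5 − 1.2)/2 = 3.65 m; q_2 = 0.48 × 1.32 × 3.65 = 2.313 m³/s
w_3 = (9.7 − 6.8)/2 = 1.45 m; q_3 = 0.39 × 1.05 × 1.45 = 0.5938 m³/s
w_4 = (10.7 − 8.5)/2 = 1.1 m; q_4 = 0.57 × 1.29 × 1.1 = 0.8088 m³/s
w_5 = (12.1 − 9.7)/2 = 1.2 m; q_5 = 0.46 × 0.80 × 1.2 = 0.4416 m³/s
w_6 = (12.1 − 10.7)/2 = 0.7 m; q_6 = 0.21 × 0.27 × 0.7 = 0.03969 m³/s
Q = Σ qᵢ = 4.483 m³/s

4.48 m³/s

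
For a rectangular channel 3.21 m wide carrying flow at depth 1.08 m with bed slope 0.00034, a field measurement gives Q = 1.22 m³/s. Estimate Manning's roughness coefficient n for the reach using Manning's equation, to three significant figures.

A = b·y = 3.21 × 1.08 = 3.467 m²
P = b + 2y = 3.21 + 2×1.08 = 5.370 m
R = A/P = 3.467/5.370 = 0.6456 m
n = (1/Q)·A·R^(2/3)·S^(1/2) = (1/1.22) × 3.467 × 0.7470 × 0.01844 = 0.03914

0.0391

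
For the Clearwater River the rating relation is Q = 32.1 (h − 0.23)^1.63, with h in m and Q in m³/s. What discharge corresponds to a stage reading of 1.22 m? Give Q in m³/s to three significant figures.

31.6 m³/s

Q = 32.1 × (1.22 − 0.23)^1.63 = 32.1 × 0.99^1.63 = 31.58 m³/s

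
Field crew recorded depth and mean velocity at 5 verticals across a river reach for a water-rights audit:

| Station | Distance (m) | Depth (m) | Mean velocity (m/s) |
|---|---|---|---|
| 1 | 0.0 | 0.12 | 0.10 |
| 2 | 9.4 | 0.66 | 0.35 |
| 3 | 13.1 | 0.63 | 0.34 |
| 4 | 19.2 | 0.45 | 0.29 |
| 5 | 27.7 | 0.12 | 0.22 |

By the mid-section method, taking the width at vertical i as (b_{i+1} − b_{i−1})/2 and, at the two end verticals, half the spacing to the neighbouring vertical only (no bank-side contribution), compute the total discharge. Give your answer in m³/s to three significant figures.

3.68 m³/s

w_1 = (9.4 − 0.0)/2 = 4.7 m; q_1 = 0.10 × 0.12 × 4.7 = 0.05640 m³/s
w_2 = (13.1 − 0.0)/2 = 6.55 m; q_2 = 0.35 × 0.66 × 6.55 = 1.513 m³/s
w_3 = (19.2 − 9.4)/2 = 4.9 m; q_3 = 0.34 × 0.63 × 4.9 = 1.050 m³/s
w_4 = (27.7 − 13.1)/2 = 7.3 m; q_4 = 0.29 × 0.45 × 7.3 = 0.9527 m³/s
w_5 = (27.7 − 19.2)/2 = 4.25 m; q_5 = 0.22 × 0.12 × 4.25 = 0.1122 m³/s
Q = Σ qᵢ = 3.684 m³/s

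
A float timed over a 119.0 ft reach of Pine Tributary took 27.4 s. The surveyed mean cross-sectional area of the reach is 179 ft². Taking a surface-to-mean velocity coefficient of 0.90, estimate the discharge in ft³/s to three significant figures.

v_surface = L / t̄ = 119.0 / 27.4 = 4.343 ft/s
v_mean = 0.90 × 4.343 = 3.909 ft/s
Q = A × v_mean = 179 × 3.909 = 699.7 ft³/s

700 ft³/s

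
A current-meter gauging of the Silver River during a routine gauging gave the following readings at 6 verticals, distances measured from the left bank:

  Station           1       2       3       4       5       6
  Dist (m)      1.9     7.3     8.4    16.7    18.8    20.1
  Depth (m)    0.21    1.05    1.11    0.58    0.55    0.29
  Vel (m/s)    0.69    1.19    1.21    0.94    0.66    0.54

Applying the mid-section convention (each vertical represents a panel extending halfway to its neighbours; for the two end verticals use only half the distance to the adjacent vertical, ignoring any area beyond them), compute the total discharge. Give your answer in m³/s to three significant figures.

14.3 m³/s

w_1 = (7.3 − 1.9)/2 = 2.7 m; q_1 = 0.69 × 0.21 × 2.7 = 0.3912 m³/s
w_2 = (8.4 − 1.9)/2 = 3.25 m; q_2 = 1.19 × 1.05 × 3.25 = 4.061 m³/s
w_3 = (16.7 − 7.3)/2 = 4.7 m; q_3 = 1.21 × 1.11 × 4.7 = 6.313 m³/s
w_4 = (18.8 − 8.4)/2 = 5.2 m; q_4 = 0.94 × 0.58 × 5.2 = 2.835 m³/s
w_5 = (20.1 − 16.7)/2 = 1.7 m; q_5 = 0.66 × 0.55 × 1.7 = 0.6171 m³/s
w_6 = (20.1 − 18.8)/2 = 0.65 m; q_6 = 0.54 × 0.29 × 0.65 = 0.1018 m³/s
Q = Σ qᵢ = 14.32 m³/s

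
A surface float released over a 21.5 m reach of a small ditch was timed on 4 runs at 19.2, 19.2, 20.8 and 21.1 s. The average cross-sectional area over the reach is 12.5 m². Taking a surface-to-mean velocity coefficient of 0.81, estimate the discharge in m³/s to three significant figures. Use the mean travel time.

10.8 m³/s

t̄ = (19.2 + 19.2 + 20.8 + 21.1) / 4 = 20.075 s
v_surface = L / t̄ = 21.5 / 20.075 = 1.071 m/s
v_mean = 0.81 × 1.071 = 0.8675 m/s
Q = A × v_mean = 12.5 × 0.8675 = 10.84 m³/s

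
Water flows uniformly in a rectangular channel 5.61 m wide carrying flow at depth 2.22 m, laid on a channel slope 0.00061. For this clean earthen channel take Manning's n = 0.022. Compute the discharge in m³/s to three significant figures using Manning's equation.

16.1 m³/s

A = b·y = 5.61 × 2.22 = 12.45 m²
P = b + 2y = 5.61 + 2×2.22 = 10.05 m
R = A/P = 12.45/10.05 = 1.239 m
Q = (1/n)·A·R^(2/3)·S^(1/2) = (1/0.022) × 12.45 × 1.239^(2/3) × 0.00061^(1/2) = 16.13 m³/s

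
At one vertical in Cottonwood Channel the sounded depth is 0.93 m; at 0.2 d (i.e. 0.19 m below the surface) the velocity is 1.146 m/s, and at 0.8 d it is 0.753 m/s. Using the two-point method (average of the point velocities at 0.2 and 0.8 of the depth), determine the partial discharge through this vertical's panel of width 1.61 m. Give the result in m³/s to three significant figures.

v̄ = (1.146 + 0.753) / 2 = 0.9495 m/s
q = v̄ × d × w = 0.9495 × 0.93 × 1.61 = 1.422 m³/s

1.42 m³/s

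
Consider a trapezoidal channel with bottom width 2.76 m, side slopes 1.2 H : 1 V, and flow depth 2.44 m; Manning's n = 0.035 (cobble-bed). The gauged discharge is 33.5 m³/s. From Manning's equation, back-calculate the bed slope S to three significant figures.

A = (b + z·y)·y = (2.76 + 1.2×2.44)×2.44 = 13.88 m²
P = b + 2y√(1+z²) = 2.76 + 2×2.44×√(1+1.2²) = 10.38 m
R = A/P = 13.88/10.38 = 1.337 m
S = (Q·n / (1·A·R^(2/3)))² = (33.5×0.035 / (1×13.88×1.213))² = 0.004847

0.00485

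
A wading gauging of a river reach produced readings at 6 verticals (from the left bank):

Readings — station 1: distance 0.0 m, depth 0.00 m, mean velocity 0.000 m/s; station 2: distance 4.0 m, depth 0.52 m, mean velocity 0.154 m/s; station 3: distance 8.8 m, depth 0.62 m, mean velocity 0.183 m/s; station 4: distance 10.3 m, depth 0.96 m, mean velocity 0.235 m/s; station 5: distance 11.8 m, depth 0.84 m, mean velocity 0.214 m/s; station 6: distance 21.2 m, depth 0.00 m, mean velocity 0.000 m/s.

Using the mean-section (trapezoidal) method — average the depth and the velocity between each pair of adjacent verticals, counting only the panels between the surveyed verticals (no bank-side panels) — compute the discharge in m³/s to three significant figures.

Panel 1-2: Δb = 4 m, d̄ = (0.00+0.52)/2 = 0.26, v̄ = (0.000+0.154)/2 = 0.077 → q = 4×0.26×0.077 = 0.08008 m³/s
Panel 2-3: Δb = 4.8 m, d̄ = (0.52+0.62)/2 = 0.57, v̄ = (0.154+0.183)/2 = 0.1685 → q = 4.8×0.57×0.1685 = 0.4610 m³/s
Panel 3-4: Δb = 1.5 m, d̄ = (0.62+0.96)/2 = 0.79, v̄ = (0.183+0.235)/2 = 0.209 → q = 1.5×0.79×0.209 = 0.2477 m³/s
Panel 4-5: Δb = 1.5 m, d̄ = (0.96+0.84)/2 = 0.9, v̄ = (0.235+0.214)/2 = 0.2245 → q = 1.5×0.9×0.2245 = 0.3031 m³/s
Panel 5-6: Δb = 9.4 m, d̄ = (0.84+0.00)/2 = 0.42, v̄ = (0.214+0.000)/2 = 0.107 → q = 9.4×0.42×0.107 = 0.4224 m³/s
Q = Σ q = 1.514 m³/s

1.51 m³/s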